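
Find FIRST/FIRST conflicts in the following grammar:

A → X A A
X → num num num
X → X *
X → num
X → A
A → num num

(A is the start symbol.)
Yes. A → X A A / A → num num on { 'num' }; X → num num num / X → X '*' on { 'num' }; X → num num num / X → num on { 'num' }; X → num num num / X → A on { 'num' }; X → X '*' / X → num on { 'num' }; X → X '*' / X → A on { 'num' }; X → num / X → A on { 'num' }

FIRST sets of the non-terminals at (or reachable through a nullable prefix from) the front of some alternative:
  FIRST(X) = { 'num' }
  FIRST(A) = { 'num' }

Productions for A:
  A → X A A: FIRST = { 'num' }
  A → num num: FIRST = { 'num' }
Productions for X:
  X → num num num: FIRST = { 'num' }
  X → X *: FIRST = { 'num' }
  X → num: FIRST = { 'num' }
  X → A: FIRST = { 'num' }

Conflict for A: A → X A A and A → num num
  Overlap: { 'num' }
Conflict for X: X → num num num and X → X *
  Overlap: { 'num' }
Conflict for X: X → num num num and X → num
  Overlap: { 'num' }
Conflict for X: X → num num num and X → A
  Overlap: { 'num' }
Conflict for X: X → X * and X → num
  Overlap: { 'num' }
Conflict for X: X → X * and X → A
  Overlap: { 'num' }
Conflict for X: X → num and X → A
  Overlap: { 'num' }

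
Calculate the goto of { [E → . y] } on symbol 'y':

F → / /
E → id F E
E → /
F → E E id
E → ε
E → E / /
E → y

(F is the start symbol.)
GOTO(I, 'y') = CLOSURE({ [A → αX.β] : [A → α.Xβ] ∈ I, X = 'y' })

Items with dot before 'y', with the dot advanced:
  [E → . y] → [E → y .]
Closure adds nothing (no advanced item has the dot before a non-terminal).

GOTO = { [E → y .] }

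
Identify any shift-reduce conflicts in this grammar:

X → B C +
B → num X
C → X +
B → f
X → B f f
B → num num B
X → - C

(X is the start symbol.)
Yes — I8: [B → num num B .] vs [B → . f]; I11: [B → f .] vs [X → B f . f]

A shift-reduce conflict occurs when an LR(0) state has both:
  - a complete (reduce) item [A → α .] (dot at the end), and
  - a shift item [B → β . c γ] (dot before a terminal).

Augment with X' → X and build the canonical LR(0) collection (I0 = CLOSURE({[X' → . X]}), then GOTO on every symbol after a dot until no new states appear). It has 16 states:
  I0: { [B → . f], [B → . num X], [B → . num num B], [X → . - C], [X → . B C +], [X → . B f f], [X' → . X] }  — shift
  I1: { [B → . f], [B → . num X], [B → . num num B], [C → . X +], [X → - . C], [X → . - C], [X → . B C +], [X → . B f f] }  — shift
  I2: { [B → . f], [B → . num X], [B → . num num B], [C → . X +], [X → . - C], [X → . B C +], [X → . B f f], [X → B . C +], [X → B . f f] }  — shift
  I3: { [X' → X .] }  — accept
  I4: { [B → f .] }  — reduce
  I5: { [B → . f], [B → . num X], [B → . num num B], [B → num . X], [B → num . num B], [X → . - C], [X → . B C +], [X → . B f f] }  — shift
  I6: { [B → num X .] }  — reduce
  I7: { [B → . f], [B → . num X], [B → . num num B], [B → num . X], [B → num . num B], [B → num num . B], [X → . - C], [X → . B C +], [X → . B f f] }  — shift
  I8: { [B → . f], [B → . num X], [B → . num num B], [B → num num B .], [C → . X +], [X → . - C], [X → . B C +], [X → . B f f], [X → B . C +], [X → B . f f] }  — shift, reduce
  I9: { [X → B C . +] }  — shift
  I10: { [C → X . +] }  — shift
  I11: { [B → f .], [X → B f . f] }  — shift, reduce
  I12: { [X → B f f .] }  — reduce
  I13: { [C → X + .] }  — reduce
  I14: { [X → B C + .] }  — reduce
  I15: { [X → - C .] }  — reduce

I8 contains reduce item [B → num num B .] and shift items [B → . f], [B → . num X], [B → . num num B], [X → . - C], [X → B . f f] — shift-reduce conflict.
I11 contains reduce item [B → f .] and shift item [X → B f . f] — shift-reduce conflict.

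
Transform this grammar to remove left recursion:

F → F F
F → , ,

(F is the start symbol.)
F is directly left-recursive. The standard transformation for
  A → A α₁ | ... | A α_m | β₁ | ... | β_n
is
  A  → β₁ A' | ... | β_n A'
  A' → α₁ A' | ... | α_m A' | ε

F → , , becomes F → , , F'
F → F F becomes F' → F F'
Add F' → ε

Resulting grammar:
F → , , F'
F' → F F'
F' → ε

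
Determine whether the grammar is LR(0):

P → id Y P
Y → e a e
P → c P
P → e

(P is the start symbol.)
Yes, the grammar is LR(0)

A grammar is LR(0) if no state in the canonical LR(0) collection has:
  - both a shift item (dot before a terminal) and a complete item (shift-reduce conflict), or
  - two or more complete items (reduce-reduce conflict; the accept item [P' → P .] counts as a complete item here).

Augment with P' → P and build the canonical LR(0) collection (I0 = CLOSURE({[P' → . P]}), then GOTO on every symbol after a dot until no new states appear). It has 11 states:
  I0: { [P → . c P], [P → . e], [P → . id Y P], [P' → . P] }  — shift
  I1: { [P' → P .] }  — accept
  I2: { [P → . c P], [P → . e], [P → . id Y P], [P → c . P] }  — shift
  I3: { [P → e .] }  — reduce
  I4: { [P → id . Y P], [Y → . e a e] }  — shift
  I5: { [P → . c P], [P → . e], [P → . id Y P], [P → id Y . P] }  — shift
  I6: { [Y → e . a e] }  — shift
  I7: { [Y → e a . e] }  — shift
  I8: { [Y → e a e .] }  — reduce
  I9: { [P → id Y P .] }  — reduce
  I10: { [P → c P .] }  — reduce

Every state is either a pure shift/goto state or contains exactly one complete item and nothing to shift — no conflicts. The grammar is LR(0).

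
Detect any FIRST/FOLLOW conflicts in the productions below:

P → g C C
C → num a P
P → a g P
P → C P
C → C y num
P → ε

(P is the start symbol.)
Yes. P → g C C with FOLLOW(P) on { 'g' }; P → a g P with FOLLOW(P) on { 'a' }; P → C P with FOLLOW(P) on { 'num' }

A FIRST/FOLLOW conflict occurs when a non-terminal N has a nullable alternative N → β (β ⇒* ε) and another alternative N → α with FIRST(α) ∩ FOLLOW(N) ≠ ∅: on such a lookahead the parser cannot decide between expanding α and letting N vanish via β.

Nullable non-terminals: P.
FIRST sets used below: FIRST(C) = { 'num' }

P: nullable alternative(s) P → ε; FOLLOW(P) = { $, 'a', 'g', 'num', 'y' }
  P → g C C: FIRST \ {ε} = { 'g' } — overlaps FOLLOW(P) on { 'g' }: CONFLICT
  P → a g P: FIRST \ {ε} = { 'a' } — overlaps FOLLOW(P) on { 'a' }: CONFLICT
  P → C P: FIRST \ {ε} = { 'num' } — overlaps FOLLOW(P) on { 'num' }: CONFLICT
  P → ε: FIRST \ {ε} = { } — this is the only nullable alternative, skip

C has no nullable alternative, so no FIRST/FOLLOW check is needed there.

So the grammar has 3 FIRST/FOLLOW conflicts (marked CONFLICT above).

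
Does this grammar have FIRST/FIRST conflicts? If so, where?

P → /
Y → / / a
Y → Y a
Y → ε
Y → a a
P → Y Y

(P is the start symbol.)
A FIRST/FIRST conflict occurs when two productions N → α and N → β for the same non-terminal have FIRST(α) ∩ FIRST(β) ≠ ∅ (with ε ∈ FIRST of a nullable right-hand side, so two nullable alternatives also conflict).

FIRST sets of the non-terminals at (or reachable through a nullable prefix from) the front of some alternative:
  FIRST(Y) = { '/', 'a', ε }

Productions for P:
  P → /: FIRST = { '/' }
  P → Y Y: FIRST = { '/', 'a', ε }
Productions for Y:
  Y → / / a: FIRST = { '/' }
  Y → Y a: FIRST = { '/', 'a' }
  Y → ε: FIRST = { ε }
  Y → a a: FIRST = { 'a' }

Conflict for P: P → / and P → Y Y
  Overlap: { '/' }
Conflict for Y: Y → / / a and Y → Y a
  Overlap: { '/' }
Conflict for Y: Y → Y a and Y → a a
  Overlap: { 'a' }

Answer: Yes. P → '/' / P → Y Y on { '/' }; Y → '/' '/' a / Y → Y a on { '/' }; Y → Y a / Y → a a on { 'a' }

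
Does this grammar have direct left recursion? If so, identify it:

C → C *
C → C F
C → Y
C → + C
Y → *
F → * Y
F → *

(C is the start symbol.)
Direct left recursion occurs when N → N α for some non-terminal N (the right-hand side begins with the left-hand side itself).

C → C *: LEFT RECURSIVE (starts with C)
C → C F: LEFT RECURSIVE (starts with C)
C → Y: starts with Y
C → + C: starts with '+'
Y → *: starts with '*'
F → * Y: starts with '*'
F → *: starts with '*'

The grammar has direct left recursion on: C.

Answer: Yes, C is left-recursive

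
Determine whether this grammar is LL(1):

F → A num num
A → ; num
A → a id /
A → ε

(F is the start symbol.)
Yes, the grammar is LL(1).

A grammar is LL(1) if for each non-terminal N with multiple productions, the predict sets of those productions are pairwise disjoint, where PREDICT(N → α) = (FIRST(α) \ {ε}) ∪ (FOLLOW(N) if α ⇒* ε).

Relevant sets:
  FOLLOW(A) = { 'num' }

For A:
  PREDICT(A → ';' num) = { ';' }
  PREDICT(A → a id '/') = { 'a' }
  PREDICT(A → ε) = { 'num' }
F has a single production, so nothing to check there.

All predict sets are disjoint. The grammar IS LL(1).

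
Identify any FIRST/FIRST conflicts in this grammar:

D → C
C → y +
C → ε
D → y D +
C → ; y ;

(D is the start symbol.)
FIRST sets of the non-terminals at (or reachable through a nullable prefix from) the front of some alternative:
  FIRST(C) = { ';', 'y', ε }

Productions for D:
  D → C: FIRST = { ';', 'y', ε }
  D → y D +: FIRST = { 'y' }
Productions for C:
  C → y +: FIRST = { 'y' }
  C → ε: FIRST = { ε }
  C → ; y ;: FIRST = { ';' }

Conflict for D: D → C and D → y D +
  Overlap: { 'y' }

Answer: Yes. D → C / D → y D '+' on { 'y' }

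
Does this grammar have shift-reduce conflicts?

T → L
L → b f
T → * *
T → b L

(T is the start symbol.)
Augment with T' → T and build the canonical LR(0) collection (I0 = CLOSURE({[T' → . T]}), then GOTO on every symbol after a dot until no new states appear). It has 9 states:
  I0: { [L → . b f], [T → . * *], [T → . L], [T → . b L], [T' → . T] }  — shift
  I1: { [T → * . *] }  — shift
  I2: { [T → L .] }  — reduce
  I3: { [T' → T .] }  — accept
  I4: { [L → . b f], [L → b . f], [T → b . L] }  — shift
  I5: { [T → b L .] }  — reduce
  I6: { [L → b . f] }  — shift
  I7: { [L → b f .] }  — reduce
  I8: { [T → * * .] }  — reduce

No state contains both a complete item and a shift item.

Answer: No shift-reduce conflicts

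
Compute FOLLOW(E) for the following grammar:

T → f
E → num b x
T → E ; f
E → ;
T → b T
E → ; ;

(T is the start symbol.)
{ ';' }

To compute FOLLOW(E), find every occurrence of E on a right-hand side N → α E β: add FIRST(β) \ {ε}, and if β is empty or nullable also add FOLLOW(N). Iterate to a fixed point.

In T → E ; f: E is followed by ';' f, add FIRST(';' f) \ {ε} = { ';' }

Taking the union: FOLLOW(E) = { ';' }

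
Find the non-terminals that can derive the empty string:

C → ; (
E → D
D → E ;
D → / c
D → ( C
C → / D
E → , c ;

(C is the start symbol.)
A non-terminal is nullable if it can derive ε (the empty string): either it has an ε-production, or it has a production whose right-hand side consists entirely of nullable non-terminals.

There are no ε-productions, so no non-terminal can derive ε.
No non-terminals are nullable.

Answer: None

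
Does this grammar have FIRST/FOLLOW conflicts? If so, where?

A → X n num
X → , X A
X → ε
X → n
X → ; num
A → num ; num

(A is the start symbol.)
A FIRST/FOLLOW conflict occurs when a non-terminal N has a nullable alternative N → β (β ⇒* ε) and another alternative N → α with FIRST(α) ∩ FOLLOW(N) ≠ ∅: on such a lookahead the parser cannot decide between expanding α and letting N vanish via β.

Nullable non-terminals: X.

X: nullable alternative(s) X → ε; FOLLOW(X) = { ',', ';', 'n', 'num' }
  X → , X A: FIRST \ {ε} = { ',' } — overlaps FOLLOW(X) on { ',' }: CONFLICT
  X → ε: FIRST \ {ε} = { } — this is the only nullable alternative, skip
  X → n: FIRST \ {ε} = { 'n' } — overlaps FOLLOW(X) on { 'n' }: CONFLICT
  X → ; num: FIRST \ {ε} = { ';' } — overlaps FOLLOW(X) on { ';' }: CONFLICT

A has no nullable alternative, so no FIRST/FOLLOW check is needed there.

So the grammar has 3 FIRST/FOLLOW conflicts (marked CONFLICT above).

Answer: Yes. X → ',' X A with FOLLOW(X) on { ',' }; X → n with FOLLOW(X) on { 'n' }; X → ';' num with FOLLOW(X) on { ';' }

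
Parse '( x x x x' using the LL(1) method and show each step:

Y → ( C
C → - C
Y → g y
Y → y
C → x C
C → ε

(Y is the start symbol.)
LL(1) parsing maintains a stack (initially the start symbol over $) and the input. At each step: if the stack top is a terminal, match it against the current input token; if it is a non-terminal N, replace it with the RHS of M[N, lookahead] (the unique production whose predict set contains the lookahead).

Stack is shown with the top on the left.

Stack  Input        Action
--------------------------
Y $    ( x x x x $  output Y → ( C
( C $  ( x x x x $  match '('
C $    x x x x $    output C → x C
x C $  x x x x $    match 'x'
C $    x x x $      output C → x C
x C $  x x x $      match 'x'
C $    x x $        output C → x C
x C $  x x $        match 'x'
C $    x $          output C → x C
x C $  x $          match 'x'
C $    $            output C → ε
$      $            accept

The string is accepted.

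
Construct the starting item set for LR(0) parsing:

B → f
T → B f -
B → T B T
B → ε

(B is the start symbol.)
First, augment the grammar with B' → B
I₀ = CLOSURE({ [B' → . B] }):
  [B' → . B] has the dot before B: add [B → . f], [B → . T B T], [B → .]
  [B → . T B T] has the dot before T: add [T → . B f -]
No further items can be added.

I₀ = { [B → . T B T], [B → . f], [B → .], [B' → . B], [T → . B f -] }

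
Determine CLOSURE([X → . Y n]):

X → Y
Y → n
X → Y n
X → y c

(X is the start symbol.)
Start with: [X → . Y n]
  [X → . Y n] has the dot before Y: add [Y → . n]
No further items can be added.

CLOSURE = { [X → . Y n], [Y → . n] }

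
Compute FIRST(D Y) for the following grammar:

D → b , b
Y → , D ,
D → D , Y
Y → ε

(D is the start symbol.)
{ 'b' }

FIRST sets of the non-terminals involved (from the grammar, by fixed-point iteration):
  FIRST(D) = { 'b' }

To compute FIRST(D Y), process the symbols left to right:
Symbol D is a non-terminal. Add FIRST(D) \ {ε} = { 'b' }
D is not nullable (ε ∉ FIRST(D)), so stop here.
FIRST(D Y) = { 'b' }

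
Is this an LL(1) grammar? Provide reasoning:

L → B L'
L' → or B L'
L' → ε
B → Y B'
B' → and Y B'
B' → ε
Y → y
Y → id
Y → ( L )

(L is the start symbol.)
Yes, the grammar is LL(1).

A grammar is LL(1) if for each non-terminal N with multiple productions, the predict sets of those productions are pairwise disjoint, where PREDICT(N → α) = (FIRST(α) \ {ε}) ∪ (FOLLOW(N) if α ⇒* ε).

Relevant sets:
  FOLLOW(L') = { $, ')' }
  FOLLOW(B') = { $, ')', 'or' }

For L':
  PREDICT(L' → or B L') = { 'or' }
  PREDICT(L' → ε) = { $, ')' }
For B':
  PREDICT(B' → and Y B') = { 'and' }
  PREDICT(B' → ε) = { $, ')', 'or' }
For Y:
  PREDICT(Y → y) = { 'y' }
  PREDICT(Y → id) = { 'id' }
  PREDICT(Y → '(' L ')') = { '(' }
L, B have a single production, so nothing to check there.

All predict sets are disjoint. The grammar IS LL(1).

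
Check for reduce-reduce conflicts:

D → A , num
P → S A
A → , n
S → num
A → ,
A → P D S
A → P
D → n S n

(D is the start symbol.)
No reduce-reduce conflicts

Augment with D' → D and build the canonical LR(0) collection (I0 = CLOSURE({[D' → . D]}), then GOTO on every symbol after a dot until no new states appear). It has 16 states:
  I0: { [A → . , n], [A → . ,], [A → . P D S], [A → . P], [D → . A , num], [D → . n S n], [D' → . D], [P → . S A], [S → . num] }  — shift
  I1: { [A → , . n], [A → , .] }  — shift, reduce
  I2: { [D → A . , num] }  — shift
  I3: { [D' → D .] }  — accept
  I4: { [A → . , n], [A → . ,], [A → . P D S], [A → . P], [A → P . D S], [A → P .], [D → . A , num], [D → . n S n], [P → . S A], [S → . num] }  — shift, reduce
  I5: { [A → . , n], [A → . ,], [A → . P D S], [A → . P], [P → . S A], [P → S . A], [S → . num] }  — shift
  I6: { [D → n . S n], [S → . num] }  — shift
  I7: { [S → num .] }  — reduce
  I8: { [D → n S . n] }  — shift
  I9: { [D → n S n .] }  — reduce
  I10: { [P → S A .] }  — reduce
  I11: { [A → P D . S], [S → . num] }  — shift
  I12: { [A → P D S .] }  — reduce
  I13: { [D → A , . num] }  — shift
  I14: { [D → A , num .] }  — reduce
  I15: { [A → , n .] }  — reduce

No state contains more than one complete item.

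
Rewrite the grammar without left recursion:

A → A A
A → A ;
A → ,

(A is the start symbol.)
A is directly left-recursive. The standard transformation for
  A → A α₁ | ... | A α_m | β₁ | ... | β_n
is
  A  → β₁ A' | ... | β_n A'
  A' → α₁ A' | ... | α_m A' | ε

A → , becomes A → , A'
A → A A becomes A' → A A'
A → A ; becomes A' → ; A'
Add A' → ε

Resulting grammar:
A → , A'
A' → A A'
A' → ; A'
A' → ε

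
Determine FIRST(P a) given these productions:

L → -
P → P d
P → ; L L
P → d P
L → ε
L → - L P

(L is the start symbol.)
{ ';', 'd' }

FIRST sets of the non-terminals involved (from the grammar, by fixed-point iteration):
  FIRST(P) = { ';', 'd' }

To compute FIRST(P a), process the symbols left to right:
Symbol P is a non-terminal. Add FIRST(P) \ {ε} = { ';', 'd' }
P is not nullable (ε ∉ FIRST(P)), so stop here.
FIRST(P a) = { ';', 'd' }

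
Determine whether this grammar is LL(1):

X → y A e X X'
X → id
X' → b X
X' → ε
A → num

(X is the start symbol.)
No. Predict set conflict for X': { 'b' }

A grammar is LL(1) if for each non-terminal N with multiple productions, the predict sets of those productions are pairwise disjoint, where PREDICT(N → α) = (FIRST(α) \ {ε}) ∪ (FOLLOW(N) if α ⇒* ε).

Relevant sets:
  FOLLOW(X') = { $, 'b' }

For X:
  PREDICT(X → y A e X X') = { 'y' }
  PREDICT(X → id) = { 'id' }
For X':
  PREDICT(X' → b X) = { 'b' }
  PREDICT(X' → ε) = { $, 'b' }
A has a single production, so nothing to check there.

Conflict found: Predict set conflict for X': { 'b' }
The grammar is NOT LL(1).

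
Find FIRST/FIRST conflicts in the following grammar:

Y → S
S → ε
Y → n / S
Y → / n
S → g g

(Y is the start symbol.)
A FIRST/FIRST conflict occurs when two productions N → α and N → β for the same non-terminal have FIRST(α) ∩ FIRST(β) ≠ ∅ (with ε ∈ FIRST of a nullable right-hand side, so two nullable alternatives also conflict).

FIRST sets of the non-terminals at (or reachable through a nullable prefix from) the front of some alternative:
  FIRST(S) = { 'g', ε }

Productions for Y:
  Y → S: FIRST = { 'g', ε }
  Y → n / S: FIRST = { 'n' }
  Y → / n: FIRST = { '/' }
Productions for S:
  S → ε: FIRST = { ε }
  S → g g: FIRST = { 'g' }

All alternatives of each non-terminal have pairwise disjoint FIRST sets.

Answer: No FIRST/FIRST conflicts.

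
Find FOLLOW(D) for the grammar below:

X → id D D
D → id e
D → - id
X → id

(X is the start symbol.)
To compute FOLLOW(D), find every occurrence of D on a right-hand side N → α D β: add FIRST(β) \ {ε}, and if β is empty or nullable also add FOLLOW(N). Iterate to a fixed point.

In X → id D D: D is followed by D, add FIRST(D) \ {ε} = { '-', 'id' }
In X → id D D: D is at the end, add FOLLOW(X)

The FOLLOW sets referred to above (computed the same way, to a fixed point):
  FOLLOW(X) = { $ }

Taking the union: FOLLOW(D) = { $, '-', 'id' }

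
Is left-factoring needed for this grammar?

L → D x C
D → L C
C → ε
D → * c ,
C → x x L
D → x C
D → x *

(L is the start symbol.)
Yes, D has productions with common prefix 'x'

Left-factoring is needed when two productions for the same non-terminal
share a common prefix on the right-hand side.

Productions for D:
  D → L C
  D → * c ,
  D → x C
  D → x *
Productions for C:
  C → ε
  C → x x L

Found common prefix 'x' in productions for D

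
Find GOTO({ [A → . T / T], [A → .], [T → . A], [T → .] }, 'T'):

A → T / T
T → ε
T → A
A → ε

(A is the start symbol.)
GOTO(I, 'T') = CLOSURE({ [A → αX.β] : [A → α.Xβ] ∈ I, X = 'T' })

Items with dot before 'T', with the dot advanced:
  [A → . T / T] → [A → T . / T]
Closure adds nothing (no advanced item has the dot before a non-terminal).

GOTO = { [A → T . / T] }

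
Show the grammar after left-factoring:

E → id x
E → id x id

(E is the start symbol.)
E → id x E'
E' → ε
E' → id

Left-factoring transforms A → αβ₁ | αβ₂ into A → αA' and A' → β₁ | β₂
(α is the longest common prefix among the alternatives). Repeat until
no nonterminal has two alternatives with a common prefix.

Round 1: E has alternatives sharing prefix 'id x'. Introduce E': E → id x E'
  Add: E' → ε
  Add: E' → id

No remaining common prefixes — done.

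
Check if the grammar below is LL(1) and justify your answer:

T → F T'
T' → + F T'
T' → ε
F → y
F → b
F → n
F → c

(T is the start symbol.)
Relevant sets:
  FOLLOW(T') = { $ }

For T':
  PREDICT(T' → '+' F T') = { '+' }
  PREDICT(T' → ε) = { $ }
For F:
  PREDICT(F → y) = { 'y' }
  PREDICT(F → b) = { 'b' }
  PREDICT(F → n) = { 'n' }
  PREDICT(F → c) = { 'c' }
T has a single production, so nothing to check there.

All predict sets are disjoint. The grammar IS LL(1).

Answer: Yes, the grammar is LL(1).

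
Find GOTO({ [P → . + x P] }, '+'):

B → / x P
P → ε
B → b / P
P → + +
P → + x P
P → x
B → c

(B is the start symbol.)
{ [P → + . x P] }

GOTO(I, '+') = CLOSURE({ [A → αX.β] : [A → α.Xβ] ∈ I, X = '+' })

Items with dot before '+', with the dot advanced:
  [P → . + x P] → [P → + . x P]
Closure adds nothing (no advanced item has the dot before a non-terminal).

GOTO = { [P → + . x P] }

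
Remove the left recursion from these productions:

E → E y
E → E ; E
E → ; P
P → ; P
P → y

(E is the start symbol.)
E is directly left-recursive. The standard transformation for
  A → A α₁ | ... | A α_m | β₁ | ... | β_n
is
  A  → β₁ A' | ... | β_n A'
  A' → α₁ A' | ... | α_m A' | ε

E → ; P becomes E → ; P E'
E → E y becomes E' → y E'
E → E ; E becomes E' → ; E E'
Add E' → ε

Productions for other non-terminals are unchanged:
  P → ; P
  P → y

Resulting grammar:
E → ; P E'
E' → y E'
E' → ; E E'
E' → ε
P → ; P
P → y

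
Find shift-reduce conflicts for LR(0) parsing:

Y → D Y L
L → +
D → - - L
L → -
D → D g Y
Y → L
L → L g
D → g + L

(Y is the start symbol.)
A shift-reduce conflict occurs when an LR(0) state has both:
  - a complete (reduce) item [A → α .] (dot at the end), and
  - a shift item [B → β . c γ] (dot before a terminal).

Augment with Y' → Y and build the canonical LR(0) collection (I0 = CLOSURE({[Y' → . Y]}), then GOTO on every symbol after a dot until no new states appear). It has 18 states:
  I0: { [D → . - - L], [D → . D g Y], [D → . g + L], [L → . +], [L → . -], [L → . L g], [Y → . D Y L], [Y → . L], [Y' → . Y] }  — shift
  I1: { [L → + .] }  — reduce
  I2: { [D → - . - L], [L → - .] }  — shift, reduce
  I3: { [D → . - - L], [D → . D g Y], [D → . g + L], [D → D . g Y], [L → . +], [L → . -], [L → . L g], [Y → . D Y L], [Y → . L], [Y → D . Y L] }  — shift
  I4: { [L → L . g], [Y → L .] }  — shift, reduce
  I5: { [Y' → Y .] }  — accept
  I6: { [D → g . + L] }  — shift
  I7: { [D → g + . L], [L → . +], [L → . -], [L → . L g] }  — shift
  I8: { [L → - .] }  — reduce
  I9: { [D → g + L .], [L → L . g] }  — shift, reduce
  I10: { [L → L g .] }  — reduce
  I11: { [L → . +], [L → . -], [L → . L g], [Y → D Y . L] }  — shift
  I12: { [D → . - - L], [D → . D g Y], [D → . g + L], [D → D g . Y], [D → g . + L], [L → . +], [L → . -], [L → . L g], [Y → . D Y L], [Y → . L] }  — shift
  I13: { [D → g + . L], [L → + .], [L → . +], [L → . -], [L → . L g] }  — shift, reduce
  I14: { [D → D g Y .] }  — reduce
  I15: { [L → L . g], [Y → D Y L .] }  — shift, reduce
  I16: { [D → - - . L], [L → . +], [L → . -], [L → . L g] }  — shift
  I17: { [D → - - L .], [L → L . g] }  — shift, reduce

I2 contains reduce item [L → - .] and shift item [D → - . - L] — shift-reduce conflict.
I4 contains reduce item [Y → L .] and shift item [L → L . g] — shift-reduce conflict.
I9 contains reduce item [D → g + L .] and shift item [L → L . g] — shift-reduce conflict.
I13 contains reduce item [L → + .] and shift items [L → . +], [L → . -] — shift-reduce conflict.
I15 contains reduce item [Y → D Y L .] and shift item [L → L . g] — shift-reduce conflict.
I17 contains reduce item [D → - - L .] and shift item [L → L . g] — shift-reduce conflict.

Answer: Yes — I2: [L → - .] vs [D → - . - L]; I4: [Y → L .] vs [L → L . g]; I9: [D → g + L .] vs [L → L . g]; I13: [L → + .] vs [L → . +]; I15: [Y → D Y L .] vs [L → L . g]; I17: [D → - - L .] vs [L → L . g]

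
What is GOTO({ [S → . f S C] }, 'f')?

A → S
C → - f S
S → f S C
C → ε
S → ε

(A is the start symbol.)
GOTO(I, 'f') = CLOSURE({ [A → αX.β] : [A → α.Xβ] ∈ I, X = 'f' })

Items with dot before 'f', with the dot advanced:
  [S → . f S C] → [S → f . S C]
Closure of the advanced items:
  [S → f . S C] has the dot before S: add [S → . f S C], [S → .]

GOTO = { [S → . f S C], [S → .], [S → f . S C] }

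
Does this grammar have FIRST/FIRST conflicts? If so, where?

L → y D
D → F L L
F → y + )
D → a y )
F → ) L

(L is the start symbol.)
No FIRST/FIRST conflicts.

A FIRST/FIRST conflict occurs when two productions N → α and N → β for the same non-terminal have FIRST(α) ∩ FIRST(β) ≠ ∅ (with ε ∈ FIRST of a nullable right-hand side, so two nullable alternatives also conflict).

FIRST sets of the non-terminals at (or reachable through a nullable prefix from) the front of some alternative:
  FIRST(F) = { ')', 'y' }

Productions for D:
  D → F L L: FIRST = { ')', 'y' }
  D → a y ): FIRST = { 'a' }
Productions for F:
  F → y + ): FIRST = { 'y' }
  F → ) L: FIRST = { ')' }
L has only one production, so no FIRST/FIRST conflict is possible there.

All alternatives of each non-terminal have pairwise disjoint FIRST sets.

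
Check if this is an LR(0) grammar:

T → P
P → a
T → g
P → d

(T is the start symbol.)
Augment with T' → T and build the canonical LR(0) collection (I0 = CLOSURE({[T' → . T]}), then GOTO on every symbol after a dot until no new states appear). It has 6 states:
  I0: { [P → . a], [P → . d], [T → . P], [T → . g], [T' → . T] }  — shift
  I1: { [T → P .] }  — reduce
  I2: { [T' → T .] }  — accept
  I3: { [P → a .] }  — reduce
  I4: { [P → d .] }  — reduce
  I5: { [T → g .] }  — reduce

Every state is either a pure shift/goto state or contains exactly one complete item and nothing to shift — no conflicts. The grammar is LR(0).

Answer: Yes, the grammar is LR(0)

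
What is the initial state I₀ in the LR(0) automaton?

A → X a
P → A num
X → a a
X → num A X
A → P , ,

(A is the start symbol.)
{ [A → . P , ,], [A → . X a], [A' → . A], [P → . A num], [X → . a a], [X → . num A X] }

First, augment the grammar with A' → A
I₀ = CLOSURE({ [A' → . A] }):
  [A' → . A] has the dot before A: add [A → . X a], [A → . P , ,]
  [A → . X a] has the dot before X: add [X → . a a], [X → . num A X]
  [A → . P , ,] has the dot before P: add [P → . A num]
No further items can be added.

I₀ = { [A → . P , ,], [A → . X a], [A' → . A], [P → . A num], [X → . a a], [X → . num A X] }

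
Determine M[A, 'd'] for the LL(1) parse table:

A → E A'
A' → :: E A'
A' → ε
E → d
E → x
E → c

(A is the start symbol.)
To find M[A, 'd'], we find productions for A where 'd' is in the predict set (PREDICT(N → α) = (FIRST(α) \ {ε}) ∪ (FOLLOW(N) if α ⇒* ε)).

Relevant sets:
  FIRST(E) = { 'c', 'd', 'x' }

A → E A': PREDICT = { 'c', 'd', 'x' }
  'd' is in predict set, so this production goes in M[A, 'd']

M[A, 'd'] = A → E A'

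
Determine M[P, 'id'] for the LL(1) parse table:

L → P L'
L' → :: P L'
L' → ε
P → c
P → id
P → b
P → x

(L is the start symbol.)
P → id

To find M[P, 'id'], we find productions for P where 'id' is in the predict set (PREDICT(N → α) = (FIRST(α) \ {ε}) ∪ (FOLLOW(N) if α ⇒* ε)).

P → c: PREDICT = { 'c' }
P → id: PREDICT = { 'id' }
  'id' is in predict set, so this production goes in M[P, 'id']
P → b: PREDICT = { 'b' }
P → x: PREDICT = { 'x' }

M[P, 'id'] = P → id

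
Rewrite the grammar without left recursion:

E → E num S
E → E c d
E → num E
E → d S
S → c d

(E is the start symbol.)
E → num E E'
E → d S E'
E' → num S E'
E' → c d E'
E' → ε
S → c d

E is directly left-recursive. The standard transformation for
  A → A α₁ | ... | A α_m | β₁ | ... | β_n
is
  A  → β₁ A' | ... | β_n A'
  A' → α₁ A' | ... | α_m A' | ε

E → num E becomes E → num E E'
E → d S becomes E → d S E'
E → E num S becomes E' → num S E'
E → E c d becomes E' → c d E'
Add E' → ε

Productions for other non-terminals are unchanged:
  S → c d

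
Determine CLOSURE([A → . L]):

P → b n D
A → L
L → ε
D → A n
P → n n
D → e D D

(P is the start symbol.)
To compute CLOSURE, for each item [A → α.Bβ] where B is a non-terminal, add [B → .γ] for all productions B → γ; repeat for the newly added items until nothing changes.

Start with: [A → . L]
  [A → . L] has the dot before L: add [L → .]
No further items can be added.

CLOSURE = { [A → . L], [L → .] }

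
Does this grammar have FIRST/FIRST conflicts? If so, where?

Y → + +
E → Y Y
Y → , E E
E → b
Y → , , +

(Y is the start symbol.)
Yes. Y → ',' E E / Y → ',' ',' '+' on { ',' }

FIRST sets of the non-terminals at (or reachable through a nullable prefix from) the front of some alternative:
  FIRST(Y) = { '+', ',' }

Productions for Y:
  Y → + +: FIRST = { '+' }
  Y → , E E: FIRST = { ',' }
  Y → , , +: FIRST = { ',' }
Productions for E:
  E → Y Y: FIRST = { '+', ',' }
  E → b: FIRST = { 'b' }

Conflict for Y: Y → , E E and Y → , , +
  Overlap: { ',' }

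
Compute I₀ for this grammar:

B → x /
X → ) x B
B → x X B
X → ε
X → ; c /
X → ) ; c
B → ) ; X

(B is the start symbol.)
First, augment the grammar with B' → B
I₀ = CLOSURE({ [B' → . B] }):
  [B' → . B] has the dot before B: add [B → . x /], [B → . x X B], [B → . ) ; X]
No further items can be added.

I₀ = { [B → . ) ; X], [B → . x /], [B → . x X B], [B' → . B] }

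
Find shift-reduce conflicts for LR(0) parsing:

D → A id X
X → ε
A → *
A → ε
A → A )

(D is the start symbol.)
Yes — I0: [A → .] vs [A → . *]

Augment with D' → D and build the canonical LR(0) collection (I0 = CLOSURE({[D' → . D]}), then GOTO on every symbol after a dot until no new states appear). It has 7 states:
  I0: { [A → . *], [A → . A )], [A → .], [D → . A id X], [D' → . D] }  — shift, reduce
  I1: { [A → * .] }  — reduce
  I2: { [A → A . )], [D → A . id X] }  — shift
  I3: { [D' → D .] }  — accept
  I4: { [A → A ) .] }  — reduce
  I5: { [D → A id . X], [X → .] }  — reduce
  I6: { [D → A id X .] }  — reduce

I0 contains reduce item [A → .] and shift item [A → . *] — shift-reduce conflict.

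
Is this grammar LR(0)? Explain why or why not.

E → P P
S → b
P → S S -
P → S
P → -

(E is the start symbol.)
No. Shift-reduce conflict between [P → S .] and [S → . b]

A grammar is LR(0) if no state in the canonical LR(0) collection has:
  - both a shift item (dot before a terminal) and a complete item (shift-reduce conflict), or
  - two or more complete items (reduce-reduce conflict; the accept item [E' → E .] counts as a complete item here).

Augment with E' → E and build the canonical LR(0) collection (I0 = CLOSURE({[E' → . E]}), then GOTO on every symbol after a dot until no new states appear). It has 9 states:
  I0: { [E → . P P], [E' → . E], [P → . -], [P → . S S -], [P → . S], [S → . b] }  — shift
  I1: { [P → - .] }  — reduce
  I2: { [E' → E .] }  — accept
  I3: { [E → P . P], [P → . -], [P → . S S -], [P → . S], [S → . b] }  — shift
  I4: { [P → S . S -], [P → S .], [S → . b] }  — shift, reduce
  I5: { [S → b .] }  — reduce
  I6: { [P → S S . -] }  — shift
  I7: { [P → S S - .] }  — reduce
  I8: { [E → P P .] }  — reduce

Conflict in state I4:
  Shift-reduce conflict between [P → S .] and [S → . b]
So the grammar is NOT LR(0).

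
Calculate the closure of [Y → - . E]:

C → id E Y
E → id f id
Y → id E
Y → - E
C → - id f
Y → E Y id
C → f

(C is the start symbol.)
Start with: [Y → - . E]
  [Y → - . E] has the dot before E: add [E → . id f id]
No further items can be added.

CLOSURE = { [E → . id f id], [Y → - . E] }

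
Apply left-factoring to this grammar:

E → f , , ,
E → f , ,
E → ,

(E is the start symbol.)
E → f , , E'
E' → ,
E' → ε
E → ,

Left-factoring transforms A → αβ₁ | αβ₂ into A → αA' and A' → β₁ | β₂
(α is the longest common prefix among the alternatives). Repeat until
no nonterminal has two alternatives with a common prefix.

Round 1: E has alternatives sharing prefix 'f , ,'. Introduce E': E → f , , E'
  Add: E' → ,
  Add: E' → ε

No remaining common prefixes — done.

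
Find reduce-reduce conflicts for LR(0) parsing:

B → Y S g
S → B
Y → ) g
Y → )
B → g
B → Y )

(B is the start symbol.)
Yes — I5: [B → Y ) .] vs [Y → ) .]

Augment with B' → B and build the canonical LR(0) collection (I0 = CLOSURE({[B' → . B]}), then GOTO on every symbol after a dot until no new states appear). It has 10 states:
  I0: { [B → . Y )], [B → . Y S g], [B → . g], [B' → . B], [Y → . ) g], [Y → . )] }  — shift
  I1: { [Y → ) . g], [Y → ) .] }  — shift, reduce
  I2: { [B' → B .] }  — accept
  I3: { [B → . Y )], [B → . Y S g], [B → . g], [B → Y . )], [B → Y . S g], [S → . B], [Y → . ) g], [Y → . )] }  — shift
  I4: { [B → g .] }  — reduce
  I5: { [B → Y ) .], [Y → ) . g], [Y → ) .] }  — shift, 2 reduces
  I6: { [S → B .] }  — reduce
  I7: { [B → Y S . g] }  — shift
  I8: { [B → Y S g .] }  — reduce
  I9: { [Y → ) g .] }  — reduce

I5 contains complete items [B → Y ) .], [Y → ) .] — reduce-reduce conflict.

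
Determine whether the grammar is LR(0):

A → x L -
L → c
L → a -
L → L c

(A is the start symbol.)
A grammar is LR(0) if no state in the canonical LR(0) collection has:
  - both a shift item (dot before a terminal) and a complete item (shift-reduce conflict), or
  - two or more complete items (reduce-reduce conflict; the accept item [A' → A .] counts as a complete item here).

Augment with A' → A and build the canonical LR(0) collection (I0 = CLOSURE({[A' → . A]}), then GOTO on every symbol after a dot until no new states appear). It has 9 states:
  I0: { [A → . x L -], [A' → . A] }  — shift
  I1: { [A' → A .] }  — accept
  I2: { [A → x . L -], [L → . L c], [L → . a -], [L → . c] }  — shift
  I3: { [A → x L . -], [L → L . c] }  — shift
  I4: { [L → a . -] }  — shift
  I5: { [L → c .] }  — reduce
  I6: { [L → a - .] }  — reduce
  I7: { [A → x L - .] }  — reduce
  I8: { [L → L c .] }  — reduce

Every state is either a pure shift/goto state or contains exactly one complete item and nothing to shift — no conflicts. The grammar is LR(0).

Answer: Yes, the grammar is LR(0)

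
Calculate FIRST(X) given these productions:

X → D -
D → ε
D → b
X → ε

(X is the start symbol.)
FIRST sets of the other non-terminals involved (by the same procedure, iterated to a fixed point):
  FIRST(D) = { 'b', ε }

From X → D -:
  - D is a non-terminal: add FIRST(D) \ {ε} = { 'b' }
    D is nullable, so continue to the next symbol
  - '-' is a terminal: add '-' and stop
From X → ε:
  - ε-production, so ε ∈ FIRST(X)

Collecting: FIRST(X) = { '-', 'b', ε }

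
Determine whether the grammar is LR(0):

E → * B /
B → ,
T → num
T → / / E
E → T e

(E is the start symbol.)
Yes, the grammar is LR(0)

A grammar is LR(0) if no state in the canonical LR(0) collection has:
  - both a shift item (dot before a terminal) and a complete item (shift-reduce conflict), or
  - two or more complete items (reduce-reduce conflict; the accept item [E' → E .] counts as a complete item here).

Augment with E' → E and build the canonical LR(0) collection (I0 = CLOSURE({[E' → . E]}), then GOTO on every symbol after a dot until no new states appear). It has 12 states:
  I0: { [E → . * B /], [E → . T e], [E' → . E], [T → . / / E], [T → . num] }  — shift
  I1: { [B → . ,], [E → * . B /] }  — shift
  I2: { [T → / . / E] }  — shift
  I3: { [E' → E .] }  — accept
  I4: { [E → T . e] }  — shift
  I5: { [T → num .] }  — reduce
  I6: { [E → T e .] }  — reduce
  I7: { [E → . * B /], [E → . T e], [T → . / / E], [T → . num], [T → / / . E] }  — shift
  I8: { [T → / / E .] }  — reduce
  I9: { [B → , .] }  — reduce
  I10: { [E → * B . /] }  — shift
  I11: { [E → * B / .] }  — reduce

Every state is either a pure shift/goto state or contains exactly one complete item and nothing to shift — no conflicts. The grammar is LR(0).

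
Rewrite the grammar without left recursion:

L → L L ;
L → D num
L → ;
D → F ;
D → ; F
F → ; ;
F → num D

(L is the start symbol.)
L is directly left-recursive. The standard transformation for
  A → A α₁ | ... | A α_m | β₁ | ... | β_n
is
  A  → β₁ A' | ... | β_n A'
  A' → α₁ A' | ... | α_m A' | ε

L → D num becomes L → D num L'
L → ; becomes L → ; L'
L → L L ; becomes L' → L ; L'
Add L' → ε

Productions for other non-terminals are unchanged:
  D → F ;
  D → ; F
  F → ; ;
  F → num D

Resulting grammar:
L → D num L'
L → ; L'
L' → L ; L'
L' → ε
D → F ;
D → ; F
F → ; ;
F → num D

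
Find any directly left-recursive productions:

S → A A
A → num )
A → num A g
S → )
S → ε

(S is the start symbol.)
No direct left recursion

Direct left recursion occurs when N → N α for some non-terminal N (the right-hand side begins with the left-hand side itself).

S → A A: starts with A
A → num ): starts with num
A → num A g: starts with num
S → ): starts with ')'
S → ε: starts with ε

No direct left recursion found.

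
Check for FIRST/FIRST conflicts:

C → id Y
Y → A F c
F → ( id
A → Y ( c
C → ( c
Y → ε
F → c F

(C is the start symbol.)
No FIRST/FIRST conflicts.

A FIRST/FIRST conflict occurs when two productions N → α and N → β for the same non-terminal have FIRST(α) ∩ FIRST(β) ≠ ∅ (with ε ∈ FIRST of a nullable right-hand side, so two nullable alternatives also conflict).

FIRST sets of the non-terminals at (or reachable through a nullable prefix from) the front of some alternative:
  FIRST(A) = { '(' }

Productions for C:
  C → id Y: FIRST = { 'id' }
  C → ( c: FIRST = { '(' }
Productions for Y:
  Y → A F c: FIRST = { '(' }
  Y → ε: FIRST = { ε }
Productions for F:
  F → ( id: FIRST = { '(' }
  F → c F: FIRST = { 'c' }
A has only one production, so no FIRST/FIRST conflict is possible there.

All alternatives of each non-terminal have pairwise disjoint FIRST sets.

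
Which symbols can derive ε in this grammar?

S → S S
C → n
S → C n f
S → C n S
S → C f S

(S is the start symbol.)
There are no ε-productions, so no non-terminal can derive ε.
No non-terminals are nullable.

Answer: None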